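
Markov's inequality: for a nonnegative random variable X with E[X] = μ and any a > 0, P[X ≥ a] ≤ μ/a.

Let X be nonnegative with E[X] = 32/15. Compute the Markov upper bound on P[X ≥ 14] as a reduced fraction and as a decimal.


μ = E[X] = 32/15, a = 14.
Markov: P[X ≥ 14] ≤ μ/a = (32/15)/14 = 16/105.
Numerically: ≈ 0.152.
(Since a = 14 > μ = 2.133, the bound 16/105 is < 1 and informative.)

P[X ≥ 14] ≤ 16/105 ≈ 0.152.


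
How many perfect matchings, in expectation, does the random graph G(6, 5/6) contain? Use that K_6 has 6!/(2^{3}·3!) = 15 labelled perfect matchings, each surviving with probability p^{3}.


K_6 has 6!/(2^{3}·3!) = 15 labelled perfect matchings.
For each such perfect matching H, let X_H = 1 if all 3 edges of H are present in G. Then P[X_H = 1] = p^{3} = (5/6)^{3} = 125/216.
By linearity: E[X] = Σ_H E[X_H] = 15 · p^{3} = 15 · 125/216 = 625/72.
Numerically: E[X] ≈ 8.6806.

E[X] = 15 · (5/6)^{3} = 625/72 ≈ 8.6806.


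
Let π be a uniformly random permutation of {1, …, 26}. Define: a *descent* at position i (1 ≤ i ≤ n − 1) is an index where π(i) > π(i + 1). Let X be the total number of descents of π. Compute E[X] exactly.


Write X = Σ X_I over i = 1, …, 25, with X_I the indicator of one descent.
There are 25 indicators.
For each fixed i, the pair (π(i), π(i+1)) is a uniformly random ordered pair of distinct values from {1, …, 26}; by symmetry P[π(i) > π(i+1)] = 1/2.
By linearity: E[X] = 25 · (1/2) = (26 − 1) · (1/2) = 25/2 ≈ 12.500000.

E[X] = 25/2 = 12.500000.


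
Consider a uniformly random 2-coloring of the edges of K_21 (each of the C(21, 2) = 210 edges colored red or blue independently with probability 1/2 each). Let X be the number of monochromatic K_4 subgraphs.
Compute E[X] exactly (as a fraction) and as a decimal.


Let X = Σ_S X_S over the C(21, 4) = 5985 subsets S of size 4, where X_S = 1 if the K_4 on S is monochromatic.
For a fixed S, the K_4 on S has C(4, 2) = 6 edges. P[all 6 edges red] = (1/2)^6, and likewise for blue, so P[monochromatic] = 2·(1/2)^6 = 2^{1 − 6} = 1/32.
By linearity: E[X] = C(21, 4) · 2^{1 − 6} = 5985 · 1/32 = 5985/32.
Numerically: E[X] ≈ 187.0312.

E[X] = C(21,4)·2^(1−C(4,2)) = 5985/32 ≈ 187.0312.


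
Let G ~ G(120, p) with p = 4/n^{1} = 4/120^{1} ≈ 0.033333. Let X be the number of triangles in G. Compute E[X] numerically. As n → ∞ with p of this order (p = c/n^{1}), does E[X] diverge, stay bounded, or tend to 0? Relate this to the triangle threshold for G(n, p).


Number of potential triangles: C(120, 3) = 280840.
Each occurs with probability p³ ≈ (0.033333)³ ≈ 3.7037037e-05.
By linearity: E[X] = C(120, 3)·p³ ≈ 280840 · 3.7037037e-05 ≈ 10.40148.
Here α = 1, so p = 4/n is exactly at the triangle threshold p ~ 1/n. Asymptotically E[X] → c³/6 = 4³/6 = 32/3 ≈ 10.66667, a bounded constant. In this regime the triangle count is asymptotically Poisson(c³/6).

E[X] ≈ 10.40148; in regime p = Θ(1/n^{1}) E[X] stays bounded (at the triangle threshold p ~ 1/n).


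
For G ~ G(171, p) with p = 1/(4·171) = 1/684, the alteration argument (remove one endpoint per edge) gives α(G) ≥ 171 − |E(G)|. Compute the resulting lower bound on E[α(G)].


E[|E(G)|] = C(171, 2)·p = 14535 · (1/684) = 85/4.
E[α(G)] ≥ n − E[|E(G)|] = 171 − 85/4 = 599/4.
Numerically: ≈ 149.750.
(This is only a lower bound; the true E[α(G)] may be larger.)

E[α(G)] ≥ 599/4 ≈ 149.750.


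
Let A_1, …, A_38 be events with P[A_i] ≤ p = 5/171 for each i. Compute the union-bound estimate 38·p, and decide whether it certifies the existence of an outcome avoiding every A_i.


Union bound: P[∪_{i=1}^{38} A_i] ≤ Σ_i P[A_i] ≤ 38·p = 38·(5/171) = 10/9.
Numerically: 10/9 ≈ 1.1111.
Is 10/9 < 1? NO.
Since the bound 10/9 is ≥ 1, the union bound is uninformative here; it does NOT by itself certify existence.

38·p = 10/9 ≈ 1.1111; existence NOT certified by the union bound.


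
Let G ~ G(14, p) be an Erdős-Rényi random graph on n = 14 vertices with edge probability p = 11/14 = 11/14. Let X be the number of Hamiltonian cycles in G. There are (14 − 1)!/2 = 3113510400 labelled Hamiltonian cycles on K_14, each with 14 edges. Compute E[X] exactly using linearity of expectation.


K_14 has (14 − 1)!/2 = 3113510400 labelled Hamiltonian cycles.
For each such Hamiltonian cycle H, let X_H = 1 if all 14 edges of H are present in G. Then P[X_H = 1] = p^{14} = (11/14)^{14} = 379749833583241/11112006825558016.
Summing the indicators: E[X] = Σ_H E[X_H] = 3113510400 · p^{14} = 3113510400 · 379749833583241/11112006825558016 = 329898174179601037725/3100448333024.
Numerically: E[X] ≈ 1.06403e+08.

E[X] = 3113510400 · (11/14)^{14} = 329898174179601037725/3100448333024 ≈ 1.06403e+08.


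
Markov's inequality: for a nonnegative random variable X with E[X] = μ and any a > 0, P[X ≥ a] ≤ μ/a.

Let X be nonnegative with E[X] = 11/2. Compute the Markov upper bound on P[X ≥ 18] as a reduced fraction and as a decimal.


μ = E[X] = 11/2, a = 18.
Markov: P[X ≥ 18] ≤ μ/a = (11/2)/18 = 11/36.
Numerically: ≈ 0.30556.
(Since a = 18 > μ = 5.50000, the bound 11/36 is < 1 and informative.)

P[X ≥ 18] ≤ 11/36 ≈ 0.30556.


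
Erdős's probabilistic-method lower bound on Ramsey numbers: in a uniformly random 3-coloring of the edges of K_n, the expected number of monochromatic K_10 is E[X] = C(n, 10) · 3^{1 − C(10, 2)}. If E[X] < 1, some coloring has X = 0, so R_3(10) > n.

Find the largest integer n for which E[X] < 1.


We need C(n, 10) · 3^{1 − 45} < 1, i.e. C(n, 10) < 3^{45 − 1} = 984770902183611232881.
Check values of n near the boundary:
  n = 571: C(571, 10) = 937951290893172842001; 937951290893172842001 < 984770902183611232881? YES
  n = 572: C(572, 10) = 954640815642161682606; 954640815642161682606 < 984770902183611232881? YES
  n = 573: C(573, 10) = 971597135635805762226; 971597135635805762226 < 984770902183611232881? YES
  n = 574: C(574, 10) = 988824035203816502691; 988824035203816502691 < 984770902183611232881? NO
  n = 575: C(575, 10) = 1006325345561406175305; 1006325345561406175305 < 984770902183611232881? NO
The largest n with C(n, 10) < 984770902183611232881 is n = 573 (where E[X] = 35985079097622435638/36472996377170786403 ≈ 0.98662). Hence R_3(10) > 573, i.e. R_3(10) ≥ 574.

Largest n = 573; hence R_3(10) > 573.


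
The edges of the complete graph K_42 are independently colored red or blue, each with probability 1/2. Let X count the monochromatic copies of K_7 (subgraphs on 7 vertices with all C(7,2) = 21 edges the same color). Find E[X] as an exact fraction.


Let X = Σ_S X_S over the C(42, 7) = 26978328 subsets S of size 7, where X_S = 1 if the K_7 on S is monochromatic.
For a fixed S, the K_7 on S has C(7, 2) = 21 edges. P[all 21 edges red] = (1/2)^21, and likewise for blue, so P[monochromatic] = 2·(1/2)^21 = 2^{1 − 21} = 1/1048576.
Summing: E[X] = C(42, 7) · 2^{1 − 21} = 26978328 · 1/1048576 = 3372291/131072.
Numerically: E[X] ≈ 25.728539.

E[X] = C(42,7)·2^(1−C(7,2)) = 3372291/131072 ≈ 25.728539.


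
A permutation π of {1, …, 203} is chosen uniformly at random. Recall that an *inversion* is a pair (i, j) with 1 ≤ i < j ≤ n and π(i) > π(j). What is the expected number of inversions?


Write X = Σ X_I over the C(203, 2) = 20503 pairs i < j, with X_I the indicator of one inversion.
There are 20503 indicators.
For each fixed pair i < j, the values π(i) and π(j) are two distinct elements of {1, …, 203} in uniformly random order; by symmetry P[π(i) > π(j)] = 1/2.
By linearity: E[X] = 20503 · (1/2) = C(203, 2) · (1/2) = 20503/2 = 20503/2 ≈ 10251.50000.

E[X] = 20503/2 = 10251.50000.


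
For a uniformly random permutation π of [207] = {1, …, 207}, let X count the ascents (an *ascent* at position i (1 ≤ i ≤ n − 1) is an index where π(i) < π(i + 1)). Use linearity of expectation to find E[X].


Write X = Σ X_I over i = 1, …, 206, with X_I the indicator of one ascent.
There are 206 indicators.
For each fixed i, the pair (π(i), π(i+1)) is a uniformly random ordered pair of distinct values from {1, …, 207}; by symmetry P[π(i) < π(i+1)] = 1/2.
By linearity: E[X] = 206 · (1/2) = (207 − 1) · (1/2) = 103 ≈ 103.00000.

E[X] = 103 = 103.00000.


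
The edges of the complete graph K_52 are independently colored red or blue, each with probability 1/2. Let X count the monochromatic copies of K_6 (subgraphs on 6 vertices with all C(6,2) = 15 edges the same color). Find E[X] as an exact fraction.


Let X = Σ_S X_S over the C(52, 6) = 20358520 subsets S of size 6, where X_S = 1 if the K_6 on S is monochromatic.
For a fixed S, the K_6 on S has C(6, 2) = 15 edges. P[all 15 edges red] = (1/2)^15, and likewise for blue, so P[monochromatic] = 2·(1/2)^15 = 2^{1 − 15} = 1/16384.
Summing: E[X] = C(52, 6) · 2^{1 − 15} = 20358520 · 1/16384 = 2544815/2048.
Numerically: E[X] ≈ 1242.585.

E[X] = C(52,6)·2^(1−C(6,2)) = 2544815/2048 ≈ 1242.585.


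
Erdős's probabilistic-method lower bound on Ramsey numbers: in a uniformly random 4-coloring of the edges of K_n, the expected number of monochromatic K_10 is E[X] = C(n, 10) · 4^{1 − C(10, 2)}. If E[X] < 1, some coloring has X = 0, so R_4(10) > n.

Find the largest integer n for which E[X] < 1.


We need C(n, 10) · 4^{1 − 45} < 1, i.e. C(n, 10) < 4^{45 − 1} = 309485009821345068724781056.
Check values of n near the boundary:
  n = 2018: C(2018, 10) = 301820606687612220663963508; 301820606687612220663963508 < 309485009821345068724781056? YES
  n = 2019: C(2019, 10) = 303322949179835278009229628; 303322949179835278009229628 < 309485009821345068724781056? YES
  n = 2020: C(2020, 10) = 304832018578739931133653656; 304832018578739931133653656 < 309485009821345068724781056? YES
  n = 2021: C(2021, 10) = 306347841644770462864800616; 306347841644770462864800616 < 309485009821345068724781056? YES
  n = 2022: C(2022, 10) = 307870445231474093395937796; 307870445231474093395937796 < 309485009821345068724781056? YES
  n = 2023: C(2023, 10) = 309399856285778485315440716; 309399856285778485315440716 < 309485009821345068724781056? YES
  n = 2024: C(2024, 10) = 310936101848269937576192656; 310936101848269937576192656 < 309485009821345068724781056? NO
  n = 2025: C(2025, 10) = 312479209053472269772600560; 312479209053472269772600560 < 309485009821345068724781056? NO
The largest n with C(n, 10) < 309485009821345068724781056 is n = 2023 (where E[X] = 77349964071444621328860179/77371252455336267181195264 ≈ 0.99972). Hence R_4(10) > 2023, i.e. R_4(10) ≥ 2024.

Largest n = 2023; hence R_4(10) > 2023.


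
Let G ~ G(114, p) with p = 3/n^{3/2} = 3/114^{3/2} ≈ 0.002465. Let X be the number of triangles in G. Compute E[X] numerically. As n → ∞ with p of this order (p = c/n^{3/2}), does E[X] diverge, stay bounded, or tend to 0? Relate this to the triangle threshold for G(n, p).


Number of potential triangles: C(114, 3) = 240464.
Each occurs with probability p³ ≈ (0.002465)³ ≈ 1.497242e-08.
By linearity: E[X] = C(114, 3)·p³ ≈ 240464 · 1.497242e-08 ≈ 0.0036.
Since α = 3/2 > 1, p = c/n^{3/2} = o(1/n) is below the triangle threshold p ~ 1/n. Asymptotically E[X] ~ (c³/6)·n^{3(1−α)} = (3³/6)·n^{-1.5} → 0, so by Markov's inequality G has no triangles w.h.p.

E[X] ≈ 0.0036; in regime p = Θ(1/n^{3/2}) E[X] tends to 0 (below the triangle threshold p ~ 1/n).


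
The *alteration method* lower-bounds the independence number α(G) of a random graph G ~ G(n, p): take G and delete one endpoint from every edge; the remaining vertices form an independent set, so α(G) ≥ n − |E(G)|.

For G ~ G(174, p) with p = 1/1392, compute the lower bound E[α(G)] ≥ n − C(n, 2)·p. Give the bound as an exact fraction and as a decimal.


E[|E(G)|] = C(174, 2)·p = 15051 · (1/1392) = 173/16.
E[α(G)] ≥ n − E[|E(G)|] = 174 − 173/16 = 2611/16.
Numerically: ≈ 163.18750.
(This is only a lower bound; the true E[α(G)] may be larger.)

E[α(G)] ≥ 2611/16 ≈ 163.18750.


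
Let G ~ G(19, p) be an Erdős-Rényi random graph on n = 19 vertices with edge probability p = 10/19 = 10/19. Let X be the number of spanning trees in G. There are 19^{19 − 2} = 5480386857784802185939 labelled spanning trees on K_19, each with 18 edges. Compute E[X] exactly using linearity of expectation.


K_19 has 19^{19 − 2} = 5480386857784802185939 labelled spanning trees.
For each such spanning tree H, let X_H = 1 if all 18 edges of H are present in G. Then P[X_H = 1] = p^{18} = (10/19)^{18} = 1000000000000000000/104127350297911241532841.
By linearity: E[X] = Σ_H E[X_H] = 5480386857784802185939 · p^{18} = 5480386857784802185939 · 1000000000000000000/104127350297911241532841 = 1000000000000000000/19.
Numerically: E[X] ≈ 5.2632e+16.

E[X] = 5480386857784802185939 · (10/19)^{18} = 1000000000000000000/19 ≈ 5.2632e+16.


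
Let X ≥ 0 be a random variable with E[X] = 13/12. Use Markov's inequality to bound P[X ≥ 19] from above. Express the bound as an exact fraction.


μ = E[X] = 13/12, a = 19.
Markov: P[X ≥ 19] ≤ μ/a = (13/12)/19 = 13/228.
Numerically: ≈ 0.0570.
(Since a = 19 > μ = 1.0833, the bound 13/228 is < 1 and informative.)

P[X ≥ 19] ≤ 13/228 ≈ 0.0570.


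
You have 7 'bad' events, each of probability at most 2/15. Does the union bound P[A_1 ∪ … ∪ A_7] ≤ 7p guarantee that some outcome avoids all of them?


Union bound: P[∪_{i=1}^{7} A_i] ≤ Σ_i P[A_i] ≤ 7·p = 7·(2/15) = 14/15.
Numerically: 14/15 ≈ 0.9333.
Is 14/15 < 1? YES.
Since P[∪ A_i] ≤ 14/15 < 1, the complement has P[∩ A_i^c] ≥ 1 − 14/15 = 1/15 > 0, so some outcome avoids every A_i.

7·p = 14/15 ≈ 0.9333; existence CERTIFIED by the union bound.


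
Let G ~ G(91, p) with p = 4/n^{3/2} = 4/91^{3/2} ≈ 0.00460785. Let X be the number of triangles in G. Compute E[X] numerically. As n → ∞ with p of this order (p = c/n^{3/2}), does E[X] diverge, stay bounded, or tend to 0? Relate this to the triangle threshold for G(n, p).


Number of potential triangles: C(91, 3) = 121485.
Each occurs with probability p³ ≈ (0.00460785)³ ≈ 9.78348782e-08.
By linearity: E[X] = C(91, 3)·p³ ≈ 121485 · 9.78348782e-08 ≈ 0.011885.
Since α = 3/2 > 1, p = c/n^{3/2} = o(1/n) is below the triangle threshold p ~ 1/n. Asymptotically E[X] ~ (c³/6)·n^{3(1−α)} = (4³/6)·n^{-1.5} → 0, so by Markov's inequality G has no triangles w.h.p.

E[X] ≈ 0.011885; in regime p = Θ(1/n^{3/2}) E[X] tends to 0 (below the triangle threshold p ~ 1/n).


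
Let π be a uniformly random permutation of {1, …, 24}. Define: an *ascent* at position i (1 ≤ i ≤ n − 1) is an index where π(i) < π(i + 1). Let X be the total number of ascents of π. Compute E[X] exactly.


Write X = Σ X_I over i = 1, …, 23, with X_I the indicator of one ascent.
There are 23 indicators.
For each fixed i, the pair (π(i), π(i+1)) is a uniformly random ordered pair of distinct values from {1, …, 24}; by symmetry P[π(i) < π(i+1)] = 1/2.
By linearity: E[X] = 23 · (1/2) = (24 − 1) · (1/2) = 23/2 ≈ 11.500.

E[X] = 23/2 = 11.500.


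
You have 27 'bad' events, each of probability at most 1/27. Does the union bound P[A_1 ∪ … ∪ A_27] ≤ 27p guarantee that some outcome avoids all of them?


Union bound: P[∪_{i=1}^{27} A_i] ≤ Σ_i P[A_i] ≤ 27·p = 27·(1/27) = 1.
Numerically: 1 ≈ 1.00000.
Is 1 < 1? NO.
Since the bound 1 is ≥ 1, the union bound is uninformative here; it does NOT by itself certify existence.

27·p = 1 ≈ 1.00000; existence NOT certified by the union bound.


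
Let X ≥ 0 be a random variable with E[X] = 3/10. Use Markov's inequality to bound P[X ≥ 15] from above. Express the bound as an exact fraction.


μ = E[X] = 3/10, a = 15.
Markov: P[X ≥ 15] ≤ μ/a = (3/10)/15 = 1/50.
Numerically: ≈ 0.020000.
(Since a = 15 > μ = 0.300000, the bound 1/50 is < 1 and informative.)

P[X ≥ 15] ≤ 1/50 ≈ 0.020000.


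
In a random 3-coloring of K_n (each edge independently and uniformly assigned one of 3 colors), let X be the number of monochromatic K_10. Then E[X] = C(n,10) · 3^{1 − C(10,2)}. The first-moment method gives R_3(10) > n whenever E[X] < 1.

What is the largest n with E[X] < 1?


We need C(n, 10) · 3^{1 − 45} < 1, i.e. C(n, 10) < 3^{45 − 1} = 984770902183611232881.
Check values of n near the boundary:
  n = 569: C(569, 10) = 905357721286137524328; 905357721286137524328 < 984770902183611232881? YES
  n = 570: C(570, 10) = 921524823451961408691; 921524823451961408691 < 984770902183611232881? YES
  n = 571: C(571, 10) = 937951290893172842001; 937951290893172842001 < 984770902183611232881? YES
  n = 572: C(572, 10) = 954640815642161682606; 954640815642161682606 < 984770902183611232881? YES
  n = 573: C(573, 10) = 971597135635805762226; 971597135635805762226 < 984770902183611232881? YES
  n = 574: C(574, 10) = 988824035203816502691; 988824035203816502691 < 984770902183611232881? NO
  n = 575: C(575, 10) = 1006325345561406175305; 1006325345561406175305 < 984770902183611232881? NO
The largest n with C(n, 10) < 984770902183611232881 is n = 573 (where E[X] = 35985079097622435638/36472996377170786403 ≈ 0.987). Hence R_3(10) > 573, i.e. R_3(10) ≥ 574.

Largest n = 573; hence R_3(10) > 573.


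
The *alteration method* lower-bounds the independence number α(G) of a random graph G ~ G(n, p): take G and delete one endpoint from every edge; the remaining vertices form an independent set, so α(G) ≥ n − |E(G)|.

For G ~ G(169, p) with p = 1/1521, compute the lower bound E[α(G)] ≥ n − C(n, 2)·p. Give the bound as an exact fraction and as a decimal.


E[|E(G)|] = C(169, 2)·p = 14196 · (1/1521) = 28/3.
E[α(G)] ≥ n − E[|E(G)|] = 169 − 28/3 = 479/3.
Numerically: ≈ 159.66667.
(This is only a lower bound; the true E[α(G)] may be larger.)

E[α(G)] ≥ 479/3 ≈ 159.66667.


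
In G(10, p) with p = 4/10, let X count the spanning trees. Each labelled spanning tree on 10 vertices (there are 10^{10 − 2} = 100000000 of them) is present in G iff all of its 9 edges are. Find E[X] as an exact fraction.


K_10 has 10^{10 − 2} = 100000000 labelled spanning trees.
For each such spanning tree H, let X_H = 1 if all 9 edges of H are present in G. Then P[X_H = 1] = p^{9} = (2/5)^{9} = 512/1953125.
Summing the indicators: E[X] = Σ_H E[X_H] = 100000000 · p^{9} = 100000000 · 512/1953125 = 131072/5.
Numerically: E[X] ≈ 2.62e+04.

E[X] = 100000000 · (2/5)^{9} = 131072/5 ≈ 2.62e+04.


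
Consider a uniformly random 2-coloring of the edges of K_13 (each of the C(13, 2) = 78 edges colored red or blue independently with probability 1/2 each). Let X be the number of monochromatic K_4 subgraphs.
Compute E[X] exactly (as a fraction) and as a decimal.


Let X = Σ_S X_S over the C(13, 4) = 715 subsets S of size 4, where X_S = 1 if the K_4 on S is monochromatic.
For a fixed S, the K_4 on S has C(4, 2) = 6 edges. P[all 6 edges red] = (1/2)^6, and likewise for blue, so P[monochromatic] = 2·(1/2)^6 = 2^{1 − 6} = 1/32.
Summing: E[X] = C(13, 4) · 2^{1 − 6} = 715 · 1/32 = 715/32.
Numerically: E[X] ≈ 22.3438.

E[X] = C(13,4)·2^(1−C(4,2)) = 715/32 ≈ 22.3438.


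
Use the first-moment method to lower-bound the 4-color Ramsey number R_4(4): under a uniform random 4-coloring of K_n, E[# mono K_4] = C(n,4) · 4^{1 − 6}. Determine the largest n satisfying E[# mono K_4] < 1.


We need C(n, 4) · 4^{1 − 6} < 1, i.e. C(n, 4) < 4^{6 − 1} = 1024.
Check values of n near the boundary:
  n = 9: C(9, 4) = 126; 126 < 1024? YES
  n = 10: C(10, 4) = 210; 210 < 1024? YES
  n = 11: C(11, 4) = 330; 330 < 1024? YES
  n = 12: C(12, 4) = 495; 495 < 1024? YES
  n = 13: C(13, 4) = 715; 715 < 1024? YES
  n = 14: C(14, 4) = 1001; 1001 < 1024? YES
  n = 15: C(15, 4) = 1365; 1365 < 1024? NO
The largest n with C(n, 4) < 1024 is n = 14 (where E[X] = 1001/1024 ≈ 0.9775391). Hence R_4(4) > 14, i.e. R_4(4) ≥ 15.

Largest n = 14; hence R_4(4) > 14.


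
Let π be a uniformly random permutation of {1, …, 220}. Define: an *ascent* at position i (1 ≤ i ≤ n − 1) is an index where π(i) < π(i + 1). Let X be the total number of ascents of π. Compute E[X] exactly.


Write X = Σ X_I over i = 1, …, 219, with X_I the indicator of one ascent.
There are 219 indicators.
For each fixed i, the pair (π(i), π(i+1)) is a uniformly random ordered pair of distinct values from {1, …, 220}; by symmetry P[π(i) < π(i+1)] = 1/2.
By linearity: E[X] = 219 · (1/2) = (220 − 1) · (1/2) = 219/2 ≈ 109.500.

E[X] = 219/2 = 109.500.


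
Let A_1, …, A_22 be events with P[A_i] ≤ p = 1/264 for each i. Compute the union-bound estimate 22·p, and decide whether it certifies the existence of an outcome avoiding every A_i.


Union bound: P[∪_{i=1}^{22} A_i] ≤ Σ_i P[A_i] ≤ 22·p = 22·(1/264) = 1/12.
Numerically: 1/12 ≈ 0.083333.
Is 1/12 < 1? YES.
Since P[∪ A_i] ≤ 1/12 < 1, the complement has P[∩ A_i^c] ≥ 1 − 1/12 = 11/12 > 0, so some outcome avoids every A_i.

22·p = 1/12 ≈ 0.083333; existence CERTIFIED by the union bound.


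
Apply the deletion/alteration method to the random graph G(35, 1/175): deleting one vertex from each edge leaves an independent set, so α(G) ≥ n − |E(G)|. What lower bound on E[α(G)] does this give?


E[|E(G)|] = C(35, 2)·p = 595 · (1/175) = 17/5.
E[α(G)] ≥ n − E[|E(G)|] = 35 − 17/5 = 158/5.
Numerically: ≈ 31.6000.
(This is only a lower bound; the true E[α(G)] may be larger.)

E[α(G)] ≥ 158/5 ≈ 31.6000.


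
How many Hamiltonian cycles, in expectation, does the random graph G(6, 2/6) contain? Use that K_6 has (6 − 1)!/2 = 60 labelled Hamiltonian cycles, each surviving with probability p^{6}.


K_6 has (6 − 1)!/2 = 60 labelled Hamiltonian cycles.
For each such Hamiltonian cycle H, let X_H = 1 if all 6 edges of H are present in G. Then P[X_H = 1] = p^{6} = (1/3)^{6} = 1/729.
By linearity: E[X] = Σ_H E[X_H] = 60 · p^{6} = 60 · 1/729 = 20/243.
Numerically: E[X] ≈ 0.0823045.

E[X] = 60 · (1/3)^{6} = 20/243 ≈ 0.0823045.


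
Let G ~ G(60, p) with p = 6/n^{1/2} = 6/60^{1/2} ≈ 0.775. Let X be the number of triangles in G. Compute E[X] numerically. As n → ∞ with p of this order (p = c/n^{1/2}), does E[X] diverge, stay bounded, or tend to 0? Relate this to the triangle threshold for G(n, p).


Number of potential triangles: C(60, 3) = 34220.
Each occurs with probability p³ ≈ (0.775)³ ≈ 4.64758e-01.
By linearity: E[X] = C(60, 3)·p³ ≈ 34220 · 4.64758e-01 ≈ 15904.019.
Since α = 1/2 < 1, p = c/n^{1/2} ≫ 1/n is above the triangle threshold p ~ 1/n. Asymptotically E[X] ~ (c³/6)·n^{3(1−α)} = (6³/6)·n^{1.5} → ∞; triangles are abundant w.h.p.

E[X] ≈ 15904.019; in regime p = Θ(1/n^{1/2}) E[X] diverges (above the triangle threshold p ~ 1/n).


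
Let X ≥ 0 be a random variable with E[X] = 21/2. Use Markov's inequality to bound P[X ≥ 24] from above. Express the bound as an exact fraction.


μ = E[X] = 21/2, a = 24.
Markov: P[X ≥ 24] ≤ μ/a = (21/2)/24 = 7/16.
Numerically: ≈ 0.43750.
(Since a = 24 > μ = 10.50000, the bound 7/16 is < 1 and informative.)

P[X ≥ 24] ≤ 7/16 ≈ 0.43750.


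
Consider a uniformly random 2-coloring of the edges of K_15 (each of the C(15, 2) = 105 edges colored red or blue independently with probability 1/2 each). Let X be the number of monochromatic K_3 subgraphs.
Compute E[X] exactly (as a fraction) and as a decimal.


Let X = Σ_S X_S over the C(15, 3) = 455 subsets S of size 3, where X_S = 1 if the K_3 on S is monochromatic.
For a fixed S, the K_3 on S has C(3, 2) = 3 edges. P[all 3 edges red] = (1/2)^3, and likewise for blue, so P[monochromatic] = 2·(1/2)^3 = 2^{1 − 3} = 1/4.
By linearity of expectation: E[X] = C(15, 3) · 2^{1 − 3} = 455 · 1/4 = 455/4.
Numerically: E[X] ≈ 113.750000.

E[X] = C(15,3)·2^(1−C(3,2)) = 455/4 ≈ 113.750000.


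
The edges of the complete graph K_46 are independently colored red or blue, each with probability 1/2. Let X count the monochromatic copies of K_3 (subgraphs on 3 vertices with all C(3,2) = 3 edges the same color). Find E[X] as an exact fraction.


Let X = Σ_S X_S over the C(46, 3) = 15180 subsets S of size 3, where X_S = 1 if the K_3 on S is monochromatic.
For a fixed S, the K_3 on S has C(3, 2) = 3 edges. P[all 3 edges red] = (1/2)^3, and likewise for blue, so P[monochromatic] = 2·(1/2)^3 = 2^{1 − 3} = 1/4.
Summing: E[X] = C(46, 3) · 2^{1 − 3} = 15180 · 1/4 = 3795.
Numerically: E[X] ≈ 3795.000000.

E[X] = C(46,3)·2^(1−C(3,2)) = 3795 ≈ 3795.000000.


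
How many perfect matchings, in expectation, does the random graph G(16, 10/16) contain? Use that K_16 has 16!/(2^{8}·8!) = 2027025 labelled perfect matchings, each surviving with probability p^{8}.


K_16 has 16!/(2^{8}·8!) = 2027025 labelled perfect matchings.
For each such perfect matching H, let X_H = 1 if all 8 edges of H are present in G. Then P[X_H = 1] = p^{8} = (5/8)^{8} = 390625/16777216.
By linearity: E[X] = Σ_H E[X_H] = 2027025 · p^{8} = 2027025 · 390625/16777216 = 791806640625/16777216.
Numerically: E[X] ≈ 4.72e+04.

E[X] = 2027025 · (5/8)^{8} = 791806640625/16777216 ≈ 4.72e+04.


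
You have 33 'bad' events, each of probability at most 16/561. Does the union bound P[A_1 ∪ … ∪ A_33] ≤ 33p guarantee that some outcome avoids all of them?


Union bound: P[∪_{i=1}^{33} A_i] ≤ Σ_i P[A_i] ≤ 33·p = 33·(16/561) = 16/17.
Numerically: 16/17 ≈ 0.941.
Is 16/17 < 1? YES.
Since P[∪ A_i] ≤ 16/17 < 1, the complement has P[∩ A_i^c] ≥ 1 − 16/17 = 1/17 > 0, so some outcome avoids every A_i.

33·p = 16/17 ≈ 0.941; existence CERTIFIED by the union bound.


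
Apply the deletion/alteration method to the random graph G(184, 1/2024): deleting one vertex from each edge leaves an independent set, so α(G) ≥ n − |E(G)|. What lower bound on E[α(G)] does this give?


E[|E(G)|] = C(184, 2)·p = 16836 · (1/2024) = 183/22.
E[α(G)] ≥ n − E[|E(G)|] = 184 − 183/22 = 3865/22.
Numerically: ≈ 175.682.
(This is only a lower bound; the true E[α(G)] may be larger.)

E[α(G)] ≥ 3865/22 ≈ 175.682.


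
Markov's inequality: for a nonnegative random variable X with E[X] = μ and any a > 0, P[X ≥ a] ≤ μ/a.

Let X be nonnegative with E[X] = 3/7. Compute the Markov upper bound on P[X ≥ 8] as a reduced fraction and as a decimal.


μ = E[X] = 3/7, a = 8.
Markov: P[X ≥ 8] ≤ μ/a = (3/7)/8 = 3/56.
Numerically: ≈ 0.0536.
(Since a = 8 > μ = 0.4286, the bound 3/56 is < 1 and informative.)

P[X ≥ 8] ≤ 3/56 ≈ 0.0536.


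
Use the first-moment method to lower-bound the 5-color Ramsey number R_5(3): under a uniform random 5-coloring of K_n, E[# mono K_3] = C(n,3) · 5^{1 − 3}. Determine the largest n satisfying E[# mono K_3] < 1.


We need C(n, 3) · 5^{1 − 3} < 1, i.e. C(n, 3) < 5^{3 − 1} = 25.
Check values of n near the boundary:
  n = 5: C(5, 3) = 10; 10 < 25? YES
  n = 6: C(6, 3) = 20; 20 < 25? YES
  n = 7: C(7, 3) = 35; 35 < 25? NO
  n = 8: C(8, 3) = 56; 56 < 25? NO
  n = 9: C(9, 3) = 84; 84 < 25? NO
The largest n with C(n, 3) < 25 is n = 6 (where E[X] = 4/5 ≈ 0.80000). Hence R_5(3) > 6, i.e. R_5(3) ≥ 7.

Largest n = 6; hence R_5(3) > 6.


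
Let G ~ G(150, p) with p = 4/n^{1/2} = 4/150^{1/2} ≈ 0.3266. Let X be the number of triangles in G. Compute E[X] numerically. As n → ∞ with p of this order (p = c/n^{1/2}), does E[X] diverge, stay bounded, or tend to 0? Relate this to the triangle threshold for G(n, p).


Number of potential triangles: C(150, 3) = 551300.
Each occurs with probability p³ ≈ (0.3266)³ ≈ 3.4837187e-02.
By linearity: E[X] = C(150, 3)·p³ ≈ 551300 · 3.4837187e-02 ≈ 19205.74144.
Since α = 1/2 < 1, p = c/n^{1/2} ≫ 1/n is above the triangle threshold p ~ 1/n. Asymptotically E[X] ~ (c³/6)·n^{3(1−α)} = (4³/6)·n^{1.5} → ∞; triangles are abundant w.h.p.

E[X] ≈ 19205.74144; in regime p = Θ(1/n^{1/2}) E[X] diverges (above the triangle threshold p ~ 1/n).


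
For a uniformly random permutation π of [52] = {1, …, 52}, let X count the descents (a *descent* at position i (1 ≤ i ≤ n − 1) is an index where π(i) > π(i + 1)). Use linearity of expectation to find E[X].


Write X = Σ X_I over i = 1, …, 51, with X_I the indicator of one descent.
There are 51 indicators.
For each fixed i, the pair (π(i), π(i+1)) is a uniformly random ordered pair of distinct values from {1, …, 52}; by symmetry P[π(i) > π(i+1)] = 1/2.
By linearity: E[X] = 51 · (1/2) = (52 − 1) · (1/2) = 51/2 ≈ 25.500.

E[X] = 51/2 = 25.500.


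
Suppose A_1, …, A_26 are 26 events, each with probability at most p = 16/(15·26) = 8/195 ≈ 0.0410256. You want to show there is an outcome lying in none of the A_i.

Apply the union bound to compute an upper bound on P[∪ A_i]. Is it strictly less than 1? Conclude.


Union bound: P[∪_{i=1}^{26} A_i] ≤ Σ_i P[A_i] ≤ 26·p = 26·(8/195) = 16/15.
Numerically: 16/15 ≈ 1.0666667.
Is 16/15 < 1? NO.
Since the bound 16/15 is ≥ 1, the union bound is uninformative here; it does NOT by itself certify existence.

26·p = 16/15 ≈ 1.0666667; existence NOT certified by the union bound.


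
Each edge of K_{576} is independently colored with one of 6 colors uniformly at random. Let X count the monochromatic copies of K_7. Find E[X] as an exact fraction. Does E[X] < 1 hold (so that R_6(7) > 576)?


E[X] = C(576, 7) · 6^{1 − 21} = 4023771393470400 · 6^{−20} = 4023771393470400/3656158440062976.
As a reduced fraction: E[X] = 6985714224775/6347497291776 ≈ 1.1005.
Is E[X] < 1? NO.
Since E[X] ≥ 1, the first-moment bound is inconclusive at n = 576; it does NOT by itself certify R_6(7) > 576.

E[X] = 6985714224775/6347497291776 ≈ 1.1005; E[X] ≥ 1; first-moment method inconclusive here.


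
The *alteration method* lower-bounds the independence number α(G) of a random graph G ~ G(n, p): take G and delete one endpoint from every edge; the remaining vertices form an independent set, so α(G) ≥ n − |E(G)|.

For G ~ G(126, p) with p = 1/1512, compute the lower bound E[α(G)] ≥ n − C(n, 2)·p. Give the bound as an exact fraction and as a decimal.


E[|E(G)|] = C(126, 2)·p = 7875 · (1/1512) = 125/24.
E[α(G)] ≥ n − E[|E(G)|] = 126 − 125/24 = 2899/24.
Numerically: ≈ 120.791667.
(This is only a lower bound; the true E[α(G)] may be larger.)

E[α(G)] ≥ 2899/24 ≈ 120.791667.


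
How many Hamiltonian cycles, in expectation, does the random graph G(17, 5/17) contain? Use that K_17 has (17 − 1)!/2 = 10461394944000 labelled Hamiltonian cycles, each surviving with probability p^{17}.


K_17 has (17 − 1)!/2 = 10461394944000 labelled Hamiltonian cycles.
For each such Hamiltonian cycle H, let X_H = 1 if all 17 edges of H are present in G. Then P[X_H = 1] = p^{17} = (5/17)^{17} = 762939453125/827240261886336764177.
Summing the indicators: E[X] = Σ_H E[X_H] = 10461394944000 · p^{17} = 10461394944000 · 762939453125/827240261886336764177 = 7981410937500000000000000/827240261886336764177.
Numerically: E[X] ≈ 9648.

E[X] = 10461394944000 · (5/17)^{17} = 7981410937500000000000000/827240261886336764177 ≈ 9648.


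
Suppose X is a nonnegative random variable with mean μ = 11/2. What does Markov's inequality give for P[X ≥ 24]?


μ = E[X] = 11/2, a = 24.
Markov: P[X ≥ 24] ≤ μ/a = (11/2)/24 = 11/48.
Numerically: ≈ 0.229.
(Since a = 24 > μ = 5.500, the bound 11/48 is < 1 and informative.)

P[X ≥ 24] ≤ 11/48 ≈ 0.229.


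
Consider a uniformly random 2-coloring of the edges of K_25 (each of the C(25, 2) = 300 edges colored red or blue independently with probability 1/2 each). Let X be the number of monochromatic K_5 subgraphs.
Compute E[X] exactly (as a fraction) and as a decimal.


Let X = Σ_S X_S over the C(25, 5) = 53130 subsets S of size 5, where X_S = 1 if the K_5 on S is monochromatic.
For a fixed S, the K_5 on S has C(5, 2) = 10 edges. P[all 10 edges red] = (1/2)^10, and likewise for blue, so P[monochromatic] = 2·(1/2)^10 = 2^{1 − 10} = 1/512.
By linearity: E[X] = C(25, 5) · 2^{1 − 10} = 53130 · 1/512 = 26565/256.
Numerically: E[X] ≈ 103.7695.

E[X] = C(25,5)·2^(1−C(5,2)) = 26565/256 ≈ 103.7695.


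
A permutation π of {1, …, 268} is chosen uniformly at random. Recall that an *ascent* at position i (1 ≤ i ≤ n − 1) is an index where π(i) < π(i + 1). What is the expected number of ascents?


Write X = Σ X_I over i = 1, …, 267, with X_I the indicator of one ascent.
There are 267 indicators.
For each fixed i, the pair (π(i), π(i+1)) is a uniformly random ordered pair of distinct values from {1, …, 268}; by symmetry P[π(i) < π(i+1)] = 1/2.
By linearity: E[X] = 267 · (1/2) = (268 − 1) · (1/2) = 267/2 ≈ 133.5000.

E[X] = 267/2 = 133.5000.


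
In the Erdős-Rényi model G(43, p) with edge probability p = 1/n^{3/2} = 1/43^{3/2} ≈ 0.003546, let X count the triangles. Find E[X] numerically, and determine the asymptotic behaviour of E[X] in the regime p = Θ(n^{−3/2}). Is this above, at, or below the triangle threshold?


Number of potential triangles: C(43, 3) = 12341.
Each occurs with probability p³ ≈ (0.003546)³ ≈ 4.460586e-08.
By linearity: E[X] = C(43, 3)·p³ ≈ 12341 · 4.460586e-08 ≈ 0.0006.
Since α = 3/2 > 1, p = c/n^{3/2} = o(1/n) is below the triangle threshold p ~ 1/n. Asymptotically E[X] ~ (c³/6)·n^{3(1−α)} = (1³/6)·n^{-1.5} → 0, so by Markov's inequality G has no triangles w.h.p.

E[X] ≈ 0.0006; in regime p = Θ(1/n^{3/2}) E[X] tends to 0 (below the triangle threshold p ~ 1/n).


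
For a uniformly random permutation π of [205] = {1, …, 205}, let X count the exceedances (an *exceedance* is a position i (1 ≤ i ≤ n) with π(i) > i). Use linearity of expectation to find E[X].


Write X = Σ_{i=1}^{205} X_i, where X_i = 1_{π(i) > i}.
For each fixed i, π(i) is uniform over {1, …, 205} (marginal of a uniform permutation), so P[π(i) > i] = (n − i)/n. Summing: Σ_{i=1}^{205} (n − i)/n = (0 + 1 + … + 204)/205 = 205(205 − 1)/(2·205) = (205 − 1)/2.
Hence E[X] = Σ_{i=1}^{205} (205 − i)/205 = 102 ≈ 102.000000.

E[X] = 102 = 102.000000.


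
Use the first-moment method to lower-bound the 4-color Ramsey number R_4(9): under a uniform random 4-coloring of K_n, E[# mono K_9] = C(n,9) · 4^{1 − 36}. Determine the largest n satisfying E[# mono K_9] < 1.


We need C(n, 9) · 4^{1 − 36} < 1, i.e. C(n, 9) < 4^{36 − 1} = 1180591620717411303424.
Check values of n near the boundary:
  n = 910: C(910, 9) = 1133378248346922788210; 1133378248346922788210 < 1180591620717411303424? YES
  n = 911: C(911, 9) = 1144686900492291197405; 1144686900492291197405 < 1180591620717411303424? YES
  n = 912: C(912, 9) = 1156095740032081475120; 1156095740032081475120 < 1180591620717411303424? YES
  n = 913: C(913, 9) = 1167605542753639808390; 1167605542753639808390 < 1180591620717411303424? YES
  n = 914: C(914, 9) = 1179217089587653905932; 1179217089587653905932 < 1180591620717411303424? YES
  n = 915: C(915, 9) = 1190931166636537885130; 1190931166636537885130 < 1180591620717411303424? NO
  n = 916: C(916, 9) = 1202748565202942340440; 1202748565202942340440 < 1180591620717411303424? NO
The largest n with C(n, 9) < 1180591620717411303424 is n = 914 (where E[X] = 294804272396913476483/295147905179352825856 ≈ 0.999). Hence R_4(9) > 914, i.e. R_4(9) ≥ 915.

Largest n = 914; hence R_4(9) > 914.


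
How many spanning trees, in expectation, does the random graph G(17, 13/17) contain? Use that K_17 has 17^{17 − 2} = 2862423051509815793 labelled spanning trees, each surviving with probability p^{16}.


K_17 has 17^{17 − 2} = 2862423051509815793 labelled spanning trees.
For each such spanning tree H, let X_H = 1 if all 16 edges of H are present in G. Then P[X_H = 1] = p^{16} = (13/17)^{16} = 665416609183179841/48661191875666868481.
By linearity of expectation: E[X] = Σ_H E[X_H] = 2862423051509815793 · p^{16} = 2862423051509815793 · 665416609183179841/48661191875666868481 = 665416609183179841/17.
Numerically: E[X] ≈ 3.914e+16.

E[X] = 2862423051509815793 · (13/17)^{16} = 665416609183179841/17 ≈ 3.914e+16.


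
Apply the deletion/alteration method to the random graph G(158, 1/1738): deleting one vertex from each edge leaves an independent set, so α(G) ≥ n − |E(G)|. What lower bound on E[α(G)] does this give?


E[|E(G)|] = C(158, 2)·p = 12403 · (1/1738) = 157/22.
E[α(G)] ≥ n − E[|E(G)|] = 158 − 157/22 = 3319/22.
Numerically: ≈ 150.863636.
(This is only a lower bound; the true E[α(G)] may be larger.)

E[α(G)] ≥ 3319/22 ≈ 150.863636.


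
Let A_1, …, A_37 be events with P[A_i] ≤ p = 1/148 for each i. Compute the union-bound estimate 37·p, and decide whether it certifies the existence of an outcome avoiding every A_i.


Union bound: P[∪_{i=1}^{37} A_i] ≤ Σ_i P[A_i] ≤ 37·p = 37·(1/148) = 1/4.
Numerically: 1/4 ≈ 0.25000.
Is 1/4 < 1? YES.
Since P[∪ A_i] ≤ 1/4 < 1, the complement has P[∩ A_i^c] ≥ 1 − 1/4 = 3/4 > 0, so some outcome avoids every A_i.

37·p = 1/4 ≈ 0.25000; existence CERTIFIED by the union bound.


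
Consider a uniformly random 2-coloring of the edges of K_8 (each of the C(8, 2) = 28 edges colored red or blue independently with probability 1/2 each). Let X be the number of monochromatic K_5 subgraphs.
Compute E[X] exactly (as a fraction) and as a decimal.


Let X = Σ_S X_S over the C(8, 5) = 56 subsets S of size 5, where X_S = 1 if the K_5 on S is monochromatic.
For a fixed S, the K_5 on S has C(5, 2) = 10 edges. P[all 10 edges red] = (1/2)^10, and likewise for blue, so P[monochromatic] = 2·(1/2)^10 = 2^{1 − 10} = 1/512.
Summing: E[X] = C(8, 5) · 2^{1 − 10} = 56 · 1/512 = 7/64.
Numerically: E[X] ≈ 0.1094.

E[X] = C(8,5)·2^(1−C(5,2)) = 7/64 ≈ 0.1094.


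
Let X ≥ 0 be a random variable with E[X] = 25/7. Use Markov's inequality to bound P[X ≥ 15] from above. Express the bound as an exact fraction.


μ = E[X] = 25/7, a = 15.
Markov: P[X ≥ 15] ≤ μ/a = (25/7)/15 = 5/21.
Numerically: ≈ 0.238095.
(Since a = 15 > μ = 3.571429, the bound 5/21 is < 1 and informative.)

P[X ≥ 15] ≤ 5/21 ≈ 0.238095.


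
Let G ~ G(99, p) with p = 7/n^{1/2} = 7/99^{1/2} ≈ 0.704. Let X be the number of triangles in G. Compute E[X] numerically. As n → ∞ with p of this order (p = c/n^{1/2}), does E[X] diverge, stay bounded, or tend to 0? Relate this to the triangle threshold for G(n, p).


Number of potential triangles: C(99, 3) = 156849.
Each occurs with probability p³ ≈ (0.704)³ ≈ 3.48210e-01.
By linearity: E[X] = C(99, 3)·p³ ≈ 156849 · 3.48210e-01 ≈ 54616.401.
Since α = 1/2 < 1, p = c/n^{1/2} ≫ 1/n is above the triangle threshold p ~ 1/n. Asymptotically E[X] ~ (c³/6)·n^{3(1−α)} = (7³/6)·n^{1.5} → ∞; triangles are abundant w.h.p.

E[X] ≈ 54616.401; in regime p = Θ(1/n^{1/2}) E[X] diverges (above the triangle threshold p ~ 1/n).


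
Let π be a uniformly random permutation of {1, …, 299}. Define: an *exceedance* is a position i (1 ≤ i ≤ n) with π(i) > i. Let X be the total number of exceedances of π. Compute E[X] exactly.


Write X = Σ_{i=1}^{299} X_i, where X_i = 1_{π(i) > i}.
For each fixed i, π(i) is uniform over {1, …, 299} (marginal of a uniform permutation), so P[π(i) > i] = (n − i)/n. Summing: Σ_{i=1}^{299} (n − i)/n = (0 + 1 + … + 298)/299 = 299(299 − 1)/(2·299) = (299 − 1)/2.
Hence E[X] = Σ_{i=1}^{299} (299 − i)/299 = 149 ≈ 149.000000.

E[X] = 149 = 149.000000.


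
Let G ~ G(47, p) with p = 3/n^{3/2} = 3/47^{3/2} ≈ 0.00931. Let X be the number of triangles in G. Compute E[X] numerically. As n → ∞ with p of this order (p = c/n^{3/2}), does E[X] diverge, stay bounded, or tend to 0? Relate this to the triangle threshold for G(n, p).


Number of potential triangles: C(47, 3) = 16215.
Each occurs with probability p³ ≈ (0.00931)³ ≈ 8.07093e-07.
By linearity: E[X] = C(47, 3)·p³ ≈ 16215 · 8.07093e-07 ≈ 0.013.
Since α = 3/2 > 1, p = c/n^{3/2} = o(1/n) is below the triangle threshold p ~ 1/n. Asymptotically E[X] ~ (c³/6)·n^{3(1−α)} = (3³/6)·n^{-1.5} → 0, so by Markov's inequality G has no triangles w.h.p.

E[X] ≈ 0.013; in regime p = Θ(1/n^{3/2}) E[X] tends to 0 (below the triangle threshold p ~ 1/n).
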